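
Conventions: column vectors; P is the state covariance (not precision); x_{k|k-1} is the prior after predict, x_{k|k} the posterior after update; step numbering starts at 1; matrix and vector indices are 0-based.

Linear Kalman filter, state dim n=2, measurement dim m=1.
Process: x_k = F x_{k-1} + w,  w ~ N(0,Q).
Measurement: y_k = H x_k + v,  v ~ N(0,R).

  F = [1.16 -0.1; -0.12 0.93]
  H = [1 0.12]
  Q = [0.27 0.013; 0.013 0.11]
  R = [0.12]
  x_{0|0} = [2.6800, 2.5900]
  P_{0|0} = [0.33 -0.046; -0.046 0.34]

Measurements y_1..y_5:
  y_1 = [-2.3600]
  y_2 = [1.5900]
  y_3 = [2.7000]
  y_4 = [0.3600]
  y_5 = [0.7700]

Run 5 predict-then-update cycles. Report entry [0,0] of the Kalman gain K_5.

step 1: x^-=[2.8498, 2.0871]  P^-=[0.7281 -0.1147; -0.1147 0.4191]  S=[0.8266]  K=[0.8642; -0.0780]  nu=[-5.4603]  x^+=[-1.8689, 2.5128]  P^+=[0.1108 -0.0590; -0.0590 0.4141]
step 2: x^-=[-2.4192, 2.5611]  P^-=[0.4369 -0.1053; -0.1053 0.4829]  S=[0.5386]  K=[0.7878; -0.0880]  nu=[3.7018]  x^+=[0.4970, 2.2355]  P^+=[0.1027 -0.0680; -0.0680 0.4787]
step 3: x^-=[0.3529, 2.0193]  P^-=[0.4287 -0.1200; -0.1200 0.5407]  S=[0.5277]  K=[0.7851; -0.1044]  nu=[2.1048]  x^+=[2.0055, 1.7995]  P^+=[0.1034 -0.0767; -0.0767 0.5350]
step 4: x^-=[2.1464, 1.4329]  P^-=[0.4323 -0.1348; -0.1348 0.5913]  S=[0.5285]  K=[0.7874; -0.1209]  nu=[-1.9583]  x^+=[0.6043, 1.6697]  P^+=[0.1046 -0.0845; -0.0845 0.5836]
step 5: x^-=[0.5340, 1.4803]  P^-=[0.4362 -0.1480; -0.1480 0.6351]  S=[0.5299]  K=[0.7898; -0.1356]  nu=[0.0583]  x^+=[0.5801, 1.4724]  P^+=[0.1057 -0.0913; -0.0913 0.6254]

K[0,0] = 0.7898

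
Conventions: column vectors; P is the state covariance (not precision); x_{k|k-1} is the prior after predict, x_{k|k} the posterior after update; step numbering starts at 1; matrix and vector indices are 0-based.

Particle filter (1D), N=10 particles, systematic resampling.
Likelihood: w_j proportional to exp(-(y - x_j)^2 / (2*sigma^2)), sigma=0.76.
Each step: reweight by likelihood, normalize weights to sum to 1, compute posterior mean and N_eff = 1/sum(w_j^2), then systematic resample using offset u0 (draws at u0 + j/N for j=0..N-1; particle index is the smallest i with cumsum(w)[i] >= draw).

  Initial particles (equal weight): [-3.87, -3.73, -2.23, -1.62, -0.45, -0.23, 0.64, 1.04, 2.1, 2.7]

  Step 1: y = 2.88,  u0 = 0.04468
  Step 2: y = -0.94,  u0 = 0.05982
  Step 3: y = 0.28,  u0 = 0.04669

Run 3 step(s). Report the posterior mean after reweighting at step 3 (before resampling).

step 1: w=[0.0000, 0.0000, 0.0000, 0.0000, 0.0000, 0.0001, 0.0080, 0.0327, 0.3624, 0.5967]  mean=2.4112  Neff=2.0470  idx=[8, 8, 8, 8, 9, 9, 9, 9, 9, 9]
step 2: w=[0.2388, 0.2388, 0.2388, 0.2388, 0.0074, 0.0074, 0.0074, 0.0074, 0.0074, 0.0074]  mean=2.1268  Neff=4.3759  idx=[0, 0, 1, 1, 1, 2, 2, 3, 3, 4]
step 3: w=[0.1098, 0.1098, 0.1098, 0.1098, 0.1098, 0.1098, 0.1098, 0.1098, 0.1098, 0.0121]  mean=2.1073  Neff=9.2100  idx=[0, 1, 2, 3, 4, 4, 5, 6, 7, 8]

post_mean = 2.1073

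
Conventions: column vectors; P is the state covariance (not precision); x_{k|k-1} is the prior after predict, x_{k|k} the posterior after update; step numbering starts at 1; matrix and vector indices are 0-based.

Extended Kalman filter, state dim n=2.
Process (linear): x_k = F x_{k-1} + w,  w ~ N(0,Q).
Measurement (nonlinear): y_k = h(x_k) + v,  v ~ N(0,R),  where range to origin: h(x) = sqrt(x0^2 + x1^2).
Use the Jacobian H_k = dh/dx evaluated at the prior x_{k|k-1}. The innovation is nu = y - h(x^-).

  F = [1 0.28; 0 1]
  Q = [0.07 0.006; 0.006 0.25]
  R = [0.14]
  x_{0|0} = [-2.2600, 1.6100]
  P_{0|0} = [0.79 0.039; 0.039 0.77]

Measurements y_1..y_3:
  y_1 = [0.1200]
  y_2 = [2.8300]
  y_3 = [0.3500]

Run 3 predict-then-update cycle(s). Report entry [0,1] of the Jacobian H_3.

H_jac[0,1] = 0.8502

step 1: x^-=[-1.8092, 1.6100]  P^-=[0.9422 0.2606; 0.2606 1.0200]  H_jac=[-0.7470 0.6648]  S=[0.8578]  K=[-0.6186; 0.5636]  nu=[-2.3018]  x^+=[-0.3852, 0.3128]  P^+=[0.6140 0.5596; 0.5596 0.7476]
step 2: x^-=[-0.2977, 0.3128]  P^-=[1.0560 0.7750; 0.7750 0.9976]  H_jac=[-0.6894 0.7244]  S=[0.3913]  K=[-0.4259; 0.4813]  nu=[2.3982]  x^+=[-1.3191, 1.4669]  P^+=[0.9850 0.8552; 0.8552 0.9069]
step 3: x^-=[-0.9083, 1.4669]  P^-=[1.6050 1.1151; 1.1151 1.1569]  H_jac=[-0.5265 0.8502]  S=[0.4229]  K=[0.2439; 0.9378]  nu=[-1.3754]  x^+=[-1.2437, 0.1771]  P^+=[1.5798 1.0184; 1.0184 0.7850]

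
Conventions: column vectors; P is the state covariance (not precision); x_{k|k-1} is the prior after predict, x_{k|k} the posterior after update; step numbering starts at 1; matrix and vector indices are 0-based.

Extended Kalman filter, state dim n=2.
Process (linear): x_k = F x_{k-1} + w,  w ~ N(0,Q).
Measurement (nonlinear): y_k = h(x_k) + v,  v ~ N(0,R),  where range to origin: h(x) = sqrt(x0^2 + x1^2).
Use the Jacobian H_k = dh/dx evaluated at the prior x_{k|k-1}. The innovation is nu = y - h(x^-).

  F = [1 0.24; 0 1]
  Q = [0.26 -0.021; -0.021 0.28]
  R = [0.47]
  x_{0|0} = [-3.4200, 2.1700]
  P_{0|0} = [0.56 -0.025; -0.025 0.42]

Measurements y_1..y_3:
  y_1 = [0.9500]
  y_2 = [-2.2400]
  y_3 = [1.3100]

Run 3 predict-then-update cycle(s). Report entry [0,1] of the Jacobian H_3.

H_jac[0,1] = -0.9754

step 1: x^-=[-2.8992, 2.1700]  P^-=[0.8322 0.0548; 0.0548 0.7000]  H_jac=[-0.8006 0.5992]  S=[1.2021]  K=[-0.5269; 0.3124]  nu=[-2.6714]  x^+=[-1.4917, 1.3354]  P^+=[0.4985 0.2527; 0.2527 0.5827]
step 2: x^-=[-1.1712, 1.3354]  P^-=[0.9133 0.3715; 0.3715 0.8627]  H_jac=[-0.6594 0.7518]  S=[0.9863]  K=[-0.3274; 0.4092]  nu=[-4.0162]  x^+=[0.1436, -0.3080]  P^+=[0.8076 0.5036; 0.5036 0.6975]
step 3: x^-=[0.0697, -0.3080]  P^-=[1.3495 0.6501; 0.6501 0.9775]  H_jac=[0.2207 -0.9754]  S=[1.1858]  K=[-0.2836; -0.6831]  nu=[0.9943]  x^+=[-0.2123, -0.9871]  P^+=[1.2542 0.4204; 0.4204 0.4242]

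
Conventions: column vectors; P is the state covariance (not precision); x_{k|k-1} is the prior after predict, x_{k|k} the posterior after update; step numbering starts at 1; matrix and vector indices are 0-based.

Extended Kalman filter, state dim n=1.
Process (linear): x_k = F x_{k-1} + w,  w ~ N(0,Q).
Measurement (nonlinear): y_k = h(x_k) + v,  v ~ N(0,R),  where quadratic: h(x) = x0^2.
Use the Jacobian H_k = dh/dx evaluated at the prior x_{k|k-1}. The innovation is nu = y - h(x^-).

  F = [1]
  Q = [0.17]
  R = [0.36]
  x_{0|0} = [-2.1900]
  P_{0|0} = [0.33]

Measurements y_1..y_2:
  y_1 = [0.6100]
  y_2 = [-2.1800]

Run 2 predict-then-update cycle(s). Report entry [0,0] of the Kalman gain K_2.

step 1: x^-=[-2.1900]  P^-=[0.5000]  H_jac=[-4.3800]  S=[9.9522]  K=[-0.2201]  nu=[-4.1861]  x^+=[-1.2688]  P^+=[0.0181]
step 2: x^-=[-1.2688]  P^-=[0.1881]  H_jac=[-2.5377]  S=[1.5712]  K=[-0.3038]  nu=[-3.7900]  x^+=[-0.1175]  P^+=[0.0431]

K[0,0] = -0.3038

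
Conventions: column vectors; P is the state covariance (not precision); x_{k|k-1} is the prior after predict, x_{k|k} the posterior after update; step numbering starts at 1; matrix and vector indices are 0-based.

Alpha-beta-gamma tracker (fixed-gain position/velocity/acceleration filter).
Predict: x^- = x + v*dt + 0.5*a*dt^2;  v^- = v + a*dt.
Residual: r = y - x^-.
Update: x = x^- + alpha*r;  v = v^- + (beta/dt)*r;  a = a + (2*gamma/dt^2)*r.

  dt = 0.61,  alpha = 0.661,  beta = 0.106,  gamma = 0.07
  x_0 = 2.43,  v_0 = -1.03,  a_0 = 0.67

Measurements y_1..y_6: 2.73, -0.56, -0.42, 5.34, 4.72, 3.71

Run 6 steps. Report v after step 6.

v_post = 2.5852

step 1: x_pred=1.9264  r=0.8036  x^+=2.4576  v^+=-0.4816  a^+=0.9724
step 2: x_pred=2.3447  r=-2.9047  x^+=0.4247  v^+=-0.3933  a^+=-0.1205
step 3: x_pred=0.1624  r=-0.5824  x^+=-0.2226  v^+=-0.5680  a^+=-0.3396
step 4: x_pred=-0.6322  r=5.9722  x^+=3.3154  v^+=0.2627  a^+=1.9074
step 5: x_pred=3.8305  r=0.8895  x^+=4.4185  v^+=1.5808  a^+=2.2421
step 6: x_pred=5.7999  r=-2.0899  x^+=4.4185  v^+=2.5852  a^+=1.4558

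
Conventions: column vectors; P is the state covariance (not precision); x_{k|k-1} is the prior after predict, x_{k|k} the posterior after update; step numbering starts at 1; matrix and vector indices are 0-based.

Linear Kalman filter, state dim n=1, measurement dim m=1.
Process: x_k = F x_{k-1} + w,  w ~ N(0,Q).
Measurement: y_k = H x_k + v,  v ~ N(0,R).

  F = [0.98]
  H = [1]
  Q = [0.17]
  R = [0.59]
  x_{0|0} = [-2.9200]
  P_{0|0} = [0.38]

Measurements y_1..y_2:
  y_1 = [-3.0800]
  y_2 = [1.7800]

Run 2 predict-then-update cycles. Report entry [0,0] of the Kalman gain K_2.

step 1: x^-=[-2.8616]  P^-=[0.5350]  S=[1.1250]  K=[0.4755]  nu=[-0.2184]  x^+=[-2.9655]  P^+=[0.2806]
step 2: x^-=[-2.9061]  P^-=[0.4395]  S=[1.0295]  K=[0.4269]  nu=[4.6861]  x^+=[-0.9057]  P^+=[0.2519]

K[0,0] = 0.4269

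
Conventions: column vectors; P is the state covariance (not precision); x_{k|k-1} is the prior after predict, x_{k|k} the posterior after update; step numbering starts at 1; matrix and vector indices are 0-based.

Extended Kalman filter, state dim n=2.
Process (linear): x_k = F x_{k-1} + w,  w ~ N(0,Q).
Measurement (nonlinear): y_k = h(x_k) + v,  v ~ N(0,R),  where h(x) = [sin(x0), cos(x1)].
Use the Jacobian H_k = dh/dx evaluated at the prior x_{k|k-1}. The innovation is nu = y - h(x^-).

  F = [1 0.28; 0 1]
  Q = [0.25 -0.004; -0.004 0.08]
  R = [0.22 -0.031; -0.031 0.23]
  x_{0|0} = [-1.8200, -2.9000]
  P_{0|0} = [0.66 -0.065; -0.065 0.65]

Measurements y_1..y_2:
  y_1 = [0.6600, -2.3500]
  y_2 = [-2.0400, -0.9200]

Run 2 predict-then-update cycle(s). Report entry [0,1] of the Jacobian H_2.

step 1: x^-=[-2.6320, -2.9000]  P^-=[0.9246 0.1130; 0.1130 0.7300]  H_jac=[-0.8729 0.0000; 0.0000 0.2392]  S=[0.9245 -0.0546; -0.0546 0.2718]  K=[-0.8775 -0.0768; -0.0696 0.6286]  nu=[1.1478, -1.3790]  x^+=[-3.5333, -3.8468]  P^+=[0.2184 0.0399; 0.0399 0.6133]
step 2: x^-=[-4.6104, -3.8468]  P^-=[0.5388 0.2076; 0.2076 0.6933]  H_jac=[-0.1018 0.0000; 0.0000 -0.6482]  S=[0.2256 -0.0173; -0.0173 0.5213]  K=[-0.2637 -0.2669; -0.1602 -0.8674]  nu=[-3.0348, -0.1585]  x^+=[-3.7678, -3.2230]  P^+=[0.4884 0.0821; 0.0821 0.3001]

H_jac[0,1] = 0.0000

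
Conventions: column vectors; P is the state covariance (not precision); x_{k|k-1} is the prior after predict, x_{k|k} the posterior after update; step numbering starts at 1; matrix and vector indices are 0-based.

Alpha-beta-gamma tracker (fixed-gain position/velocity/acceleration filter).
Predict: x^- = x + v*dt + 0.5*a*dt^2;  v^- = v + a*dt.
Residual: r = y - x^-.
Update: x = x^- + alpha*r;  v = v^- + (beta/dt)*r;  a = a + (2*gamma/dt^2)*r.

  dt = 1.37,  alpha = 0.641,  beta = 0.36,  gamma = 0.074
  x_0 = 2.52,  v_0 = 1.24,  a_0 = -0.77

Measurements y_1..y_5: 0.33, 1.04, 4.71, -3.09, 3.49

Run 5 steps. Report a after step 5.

a_post = 0.1132

step 1: x_pred=3.4962  r=-3.1662  x^+=1.4667  v^+=-0.6469  a^+=-1.0197
step 2: x_pred=-0.3765  r=1.4165  x^+=0.5315  v^+=-1.6716  a^+=-0.9080
step 3: x_pred=-2.6107  r=7.3207  x^+=2.0819  v^+=-0.9918  a^+=-0.3307
step 4: x_pred=0.4127  r=-3.5027  x^+=-1.8325  v^+=-2.3653  a^+=-0.6069
step 5: x_pred=-5.6426  r=9.1326  x^+=0.2114  v^+=-0.7970  a^+=0.1132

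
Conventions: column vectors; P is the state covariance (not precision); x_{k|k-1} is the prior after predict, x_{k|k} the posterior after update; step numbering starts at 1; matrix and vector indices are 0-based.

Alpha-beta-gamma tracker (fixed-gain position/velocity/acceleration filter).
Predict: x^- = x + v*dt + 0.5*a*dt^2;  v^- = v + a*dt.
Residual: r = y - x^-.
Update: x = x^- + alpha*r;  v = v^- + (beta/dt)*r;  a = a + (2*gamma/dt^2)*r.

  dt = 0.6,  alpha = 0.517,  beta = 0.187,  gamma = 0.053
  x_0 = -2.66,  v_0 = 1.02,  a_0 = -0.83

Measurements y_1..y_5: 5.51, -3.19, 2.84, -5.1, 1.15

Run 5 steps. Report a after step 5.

a_post = -1.5294

step 1: x_pred=-2.1974  r=7.7074  x^+=1.7873  v^+=2.9241  a^+=1.4394
step 2: x_pred=3.8009  r=-6.9909  x^+=0.1866  v^+=1.6089  a^+=-0.6190
step 3: x_pred=1.0405  r=1.7995  x^+=1.9709  v^+=1.7984  a^+=-0.0892
step 4: x_pred=3.0338  r=-8.1338  x^+=-1.1714  v^+=-0.7902  a^+=-2.4842
step 5: x_pred=-2.0926  r=3.2426  x^+=-0.4162  v^+=-1.2701  a^+=-1.5294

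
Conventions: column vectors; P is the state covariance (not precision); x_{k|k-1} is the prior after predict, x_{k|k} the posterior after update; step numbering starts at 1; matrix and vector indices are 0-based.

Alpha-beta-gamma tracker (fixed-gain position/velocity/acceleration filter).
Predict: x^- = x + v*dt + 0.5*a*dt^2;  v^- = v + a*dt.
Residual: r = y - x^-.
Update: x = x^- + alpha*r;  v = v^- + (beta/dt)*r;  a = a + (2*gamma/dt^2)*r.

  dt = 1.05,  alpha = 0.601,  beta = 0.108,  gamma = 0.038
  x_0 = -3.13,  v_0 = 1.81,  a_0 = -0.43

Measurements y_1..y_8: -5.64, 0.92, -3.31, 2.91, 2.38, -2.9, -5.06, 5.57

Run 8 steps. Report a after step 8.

step 1: x_pred=-1.4665  r=-4.1735  x^+=-3.9748  v^+=0.9292  a^+=-0.7177
step 2: x_pred=-3.3947  r=4.3147  x^+=-0.8016  v^+=0.6195  a^+=-0.4203
step 3: x_pred=-0.3828  r=-2.9272  x^+=-2.1421  v^+=-0.1229  a^+=-0.6220
step 4: x_pred=-2.6140  r=5.5240  x^+=0.7059  v^+=-0.2079  a^+=-0.2413
step 5: x_pred=0.3547  r=2.0253  x^+=1.5719  v^+=-0.2529  a^+=-0.1016
step 6: x_pred=1.2504  r=-4.1504  x^+=-1.2440  v^+=-0.7865  a^+=-0.3877
step 7: x_pred=-2.2835  r=-2.7765  x^+=-3.9522  v^+=-1.4792  a^+=-0.5791
step 8: x_pred=-5.8246  r=11.3946  x^+=1.0236  v^+=-0.9153  a^+=0.2063

a_post = 0.2063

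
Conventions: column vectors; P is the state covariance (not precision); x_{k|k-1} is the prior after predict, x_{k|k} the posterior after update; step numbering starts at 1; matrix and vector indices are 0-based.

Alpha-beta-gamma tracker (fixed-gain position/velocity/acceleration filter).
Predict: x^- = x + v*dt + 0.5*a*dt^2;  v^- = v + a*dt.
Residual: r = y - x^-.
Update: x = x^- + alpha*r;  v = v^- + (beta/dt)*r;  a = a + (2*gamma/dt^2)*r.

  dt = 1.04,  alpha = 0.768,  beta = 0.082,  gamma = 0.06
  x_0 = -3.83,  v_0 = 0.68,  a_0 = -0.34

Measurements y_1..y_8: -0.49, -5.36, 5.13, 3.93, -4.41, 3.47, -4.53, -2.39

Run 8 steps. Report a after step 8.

step 1: x_pred=-3.3067  r=2.8167  x^+=-1.1435  v^+=0.5485  a^+=-0.0275
step 2: x_pred=-0.5879  r=-4.7721  x^+=-4.2529  v^+=0.1436  a^+=-0.5569
step 3: x_pred=-4.4047  r=9.5347  x^+=2.9179  v^+=0.3162  a^+=0.5009
step 4: x_pred=3.5177  r=0.4123  x^+=3.8343  v^+=0.8696  a^+=0.5466
step 5: x_pred=5.0344  r=-9.4444  x^+=-2.2189  v^+=0.6935  a^+=-0.5012
step 6: x_pred=-1.7687  r=5.2387  x^+=2.2546  v^+=0.5853  a^+=0.0800
step 7: x_pred=2.9066  r=-7.4366  x^+=-2.8047  v^+=0.0822  a^+=-0.7450
step 8: x_pred=-3.1221  r=0.7321  x^+=-2.5599  v^+=-0.6349  a^+=-0.6638

a_post = -0.6638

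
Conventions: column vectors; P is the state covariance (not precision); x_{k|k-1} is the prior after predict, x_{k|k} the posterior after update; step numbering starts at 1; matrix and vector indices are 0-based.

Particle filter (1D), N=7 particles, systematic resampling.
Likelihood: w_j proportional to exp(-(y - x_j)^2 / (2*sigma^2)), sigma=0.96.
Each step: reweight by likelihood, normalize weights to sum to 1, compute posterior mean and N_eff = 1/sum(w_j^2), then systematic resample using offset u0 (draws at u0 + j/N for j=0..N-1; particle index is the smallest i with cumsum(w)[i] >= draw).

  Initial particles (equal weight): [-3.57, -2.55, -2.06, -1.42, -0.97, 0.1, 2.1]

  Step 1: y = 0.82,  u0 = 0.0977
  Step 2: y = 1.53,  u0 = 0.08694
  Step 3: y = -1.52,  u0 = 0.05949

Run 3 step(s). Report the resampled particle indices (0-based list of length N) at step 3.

resampled_idx = [0, 0, 1, 1, 1, 2, 2]

step 1: w=[0.0000, 0.0015, 0.0078, 0.0463, 0.1237, 0.5313, 0.2894]  mean=0.4551  Neff=2.6074  idx=[4, 5, 5, 5, 5, 6, 6]
step 2: w=[0.0111, 0.1088, 0.1088, 0.1088, 0.1088, 0.2767, 0.2767]  mean=1.1951  Neff=4.9828  idx=[1, 3, 4, 5, 5, 6, 6]
step 3: w=[0.3318, 0.3318, 0.3318, 0.0011, 0.0011, 0.0011, 0.0011]  mean=0.1090  Neff=3.0272  idx=[0, 0, 1, 1, 1, 2, 2]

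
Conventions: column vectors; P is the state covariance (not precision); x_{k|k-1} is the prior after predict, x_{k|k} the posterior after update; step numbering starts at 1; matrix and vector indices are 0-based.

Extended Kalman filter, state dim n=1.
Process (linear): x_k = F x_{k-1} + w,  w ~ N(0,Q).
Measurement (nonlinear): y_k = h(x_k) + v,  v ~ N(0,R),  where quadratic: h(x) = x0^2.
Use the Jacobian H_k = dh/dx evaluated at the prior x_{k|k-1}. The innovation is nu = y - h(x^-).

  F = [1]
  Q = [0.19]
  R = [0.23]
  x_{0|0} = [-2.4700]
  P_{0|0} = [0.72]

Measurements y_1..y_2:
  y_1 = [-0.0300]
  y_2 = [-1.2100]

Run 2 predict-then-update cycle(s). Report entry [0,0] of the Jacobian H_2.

H_jac[0,0] = -2.4833

step 1: x^-=[-2.4700]  P^-=[0.9100]  H_jac=[-4.9400]  S=[22.4373]  K=[-0.2004]  nu=[-6.1309]  x^+=[-1.2416]  P^+=[0.0093]
step 2: x^-=[-1.2416]  P^-=[0.1993]  H_jac=[-2.4833]  S=[1.4592]  K=[-0.3392]  nu=[-2.7517]  x^+=[-0.3082]  P^+=[0.0314]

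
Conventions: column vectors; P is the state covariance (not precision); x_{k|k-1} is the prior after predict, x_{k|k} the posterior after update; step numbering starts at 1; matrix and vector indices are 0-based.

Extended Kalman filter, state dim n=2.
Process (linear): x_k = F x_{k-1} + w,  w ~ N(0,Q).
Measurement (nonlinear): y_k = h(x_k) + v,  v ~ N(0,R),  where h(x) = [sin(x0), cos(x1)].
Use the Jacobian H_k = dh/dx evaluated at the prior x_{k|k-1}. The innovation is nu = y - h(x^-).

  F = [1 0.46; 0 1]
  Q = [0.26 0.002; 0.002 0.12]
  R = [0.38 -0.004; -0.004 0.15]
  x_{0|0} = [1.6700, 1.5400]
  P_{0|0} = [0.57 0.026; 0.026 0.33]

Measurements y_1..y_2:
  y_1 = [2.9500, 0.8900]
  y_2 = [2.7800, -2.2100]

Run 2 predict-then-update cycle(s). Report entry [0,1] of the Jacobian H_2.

step 1: x^-=[2.3784, 1.5400]  P^-=[0.9237 0.1798; 0.1798 0.4500]  H_jac=[-0.7226 0.0000; 0.0000 -0.9995]  S=[0.8624 0.1259; 0.1259 0.5996]  K=[-0.7534 -0.1416; -0.0425 -0.7413]  nu=[2.2588, 0.8592]  x^+=[0.5550, 0.8072]  P^+=[0.3954 0.0182; 0.0182 0.1111]
step 2: x^-=[0.9263, 0.8072]  P^-=[0.6957 0.0713; 0.0713 0.2311]  H_jac=[0.6008 0.0000; 0.0000 -0.7223]  S=[0.6311 -0.0350; -0.0350 0.2706]  K=[0.6564 -0.1056; 0.0340 -0.6125]  nu=[1.9806, -2.9015]  x^+=[2.5328, 2.6517]  P^+=[0.4159 0.0256; 0.0256 0.1274]

H_jac[0,1] = 0.0000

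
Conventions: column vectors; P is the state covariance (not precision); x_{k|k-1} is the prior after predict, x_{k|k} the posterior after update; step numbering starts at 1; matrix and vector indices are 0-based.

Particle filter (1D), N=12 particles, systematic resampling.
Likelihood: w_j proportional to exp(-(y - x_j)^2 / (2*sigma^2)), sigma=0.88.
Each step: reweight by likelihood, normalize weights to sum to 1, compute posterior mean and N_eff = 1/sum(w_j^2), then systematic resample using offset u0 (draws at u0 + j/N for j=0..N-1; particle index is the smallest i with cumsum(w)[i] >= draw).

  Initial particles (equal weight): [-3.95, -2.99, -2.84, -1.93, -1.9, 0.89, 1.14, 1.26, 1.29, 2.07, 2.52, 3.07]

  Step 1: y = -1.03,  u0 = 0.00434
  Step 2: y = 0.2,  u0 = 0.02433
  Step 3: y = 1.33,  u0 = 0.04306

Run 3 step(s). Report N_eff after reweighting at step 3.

step 1: w=[0.0025, 0.0516, 0.0744, 0.3654, 0.3782, 0.0570, 0.0295, 0.0209, 0.0191, 0.0012, 0.0002, 0.0000]  mean=-1.6608  Neff=3.4520  idx=[1, 2, 3, 3, 3, 3, 4, 4, 4, 4, 4, 5]
step 2: w=[0.0011, 0.0021, 0.0430, 0.0430, 0.0430, 0.0430, 0.0467, 0.0467, 0.0467, 0.0467, 0.0467, 0.5916]  mean=-0.2578  Neff=2.7156  idx=[2, 4, 6, 8, 9, 11, 11, 11, 11, 11, 11, 11]
step 3: w=[0.0002, 0.0002, 0.0002, 0.0002, 0.0002, 0.1427, 0.1427, 0.1427, 0.1427, 0.1427, 0.1427, 0.1427]  mean=0.8874  Neff=7.0128  idx=[5, 5, 6, 7, 7, 8, 8, 9, 9, 10, 11, 11]

N_eff = 7.0128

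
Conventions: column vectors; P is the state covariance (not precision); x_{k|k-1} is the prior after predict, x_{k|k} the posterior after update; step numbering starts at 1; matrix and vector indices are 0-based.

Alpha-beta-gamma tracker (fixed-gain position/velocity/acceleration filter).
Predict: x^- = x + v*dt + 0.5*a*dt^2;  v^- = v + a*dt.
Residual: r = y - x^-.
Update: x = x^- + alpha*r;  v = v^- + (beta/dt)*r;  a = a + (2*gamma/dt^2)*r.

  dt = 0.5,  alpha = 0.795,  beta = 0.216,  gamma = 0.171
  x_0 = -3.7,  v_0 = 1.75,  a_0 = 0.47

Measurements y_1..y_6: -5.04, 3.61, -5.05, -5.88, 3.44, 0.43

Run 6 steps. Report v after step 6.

step 1: x_pred=-2.7663  r=-2.2737  x^+=-4.5739  v^+=1.0027  a^+=-2.6405
step 2: x_pred=-4.4026  r=8.0126  x^+=1.9674  v^+=3.1439  a^+=8.3207
step 3: x_pred=4.5795  r=-9.6295  x^+=-3.0760  v^+=3.1443  a^+=-4.8524
step 4: x_pred=-2.1103  r=-3.7697  x^+=-5.1072  v^+=-0.9104  a^+=-10.0093
step 5: x_pred=-6.8136  r=10.2536  x^+=1.3380  v^+=-1.4855  a^+=4.0176
step 6: x_pred=1.0975  r=-0.6675  x^+=0.5668  v^+=0.2350  a^+=3.1044

v_post = 0.2350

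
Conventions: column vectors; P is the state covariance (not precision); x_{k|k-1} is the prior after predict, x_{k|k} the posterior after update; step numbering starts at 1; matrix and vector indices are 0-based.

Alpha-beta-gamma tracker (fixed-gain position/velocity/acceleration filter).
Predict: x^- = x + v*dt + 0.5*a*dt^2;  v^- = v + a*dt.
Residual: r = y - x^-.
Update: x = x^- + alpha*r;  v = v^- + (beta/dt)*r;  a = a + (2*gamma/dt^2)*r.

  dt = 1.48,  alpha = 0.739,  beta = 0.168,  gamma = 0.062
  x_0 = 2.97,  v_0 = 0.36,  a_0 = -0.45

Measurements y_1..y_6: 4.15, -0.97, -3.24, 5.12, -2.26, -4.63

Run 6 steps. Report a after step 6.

a_post = -0.0512

step 1: x_pred=3.0100  r=1.1400  x^+=3.8524  v^+=-0.1766  a^+=-0.3855
step 2: x_pred=3.1689  r=-4.1389  x^+=0.1103  v^+=-1.2169  a^+=-0.6198
step 3: x_pred=-2.3695  r=-0.8705  x^+=-3.0128  v^+=-2.2330  a^+=-0.6690
step 4: x_pred=-7.0503  r=12.1703  x^+=1.9435  v^+=-1.8417  a^+=0.0199
step 5: x_pred=-0.7603  r=-1.4997  x^+=-1.8686  v^+=-1.9824  a^+=-0.0650
step 6: x_pred=-4.8737  r=0.2437  x^+=-4.6936  v^+=-2.0509  a^+=-0.0512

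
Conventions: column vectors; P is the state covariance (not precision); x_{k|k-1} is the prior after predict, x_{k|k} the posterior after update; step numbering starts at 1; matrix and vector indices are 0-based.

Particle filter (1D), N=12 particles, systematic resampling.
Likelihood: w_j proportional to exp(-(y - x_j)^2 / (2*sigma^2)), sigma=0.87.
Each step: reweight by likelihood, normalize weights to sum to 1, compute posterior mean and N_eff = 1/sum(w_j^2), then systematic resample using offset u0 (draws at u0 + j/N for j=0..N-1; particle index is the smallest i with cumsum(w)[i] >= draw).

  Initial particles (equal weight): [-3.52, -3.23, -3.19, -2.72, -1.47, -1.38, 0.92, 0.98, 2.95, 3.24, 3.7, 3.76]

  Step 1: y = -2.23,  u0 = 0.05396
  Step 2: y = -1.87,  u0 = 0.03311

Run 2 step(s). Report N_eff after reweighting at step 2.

step 1: w=[0.0938, 0.1454, 0.1531, 0.2402, 0.1922, 0.1746, 0.0004, 0.0003, 0.0000, 0.0000, 0.0000, 0.0000]  mean=-2.4643  Neff=5.6022  idx=[0, 1, 1, 2, 2, 3, 3, 4, 4, 4, 5, 5]
step 2: w=[0.0235, 0.0419, 0.0419, 0.0450, 0.0450, 0.0882, 0.0882, 0.1279, 0.1279, 0.1279, 0.1213, 0.1213]  mean=-2.0191  Neff=9.7868  idx=[1, 3, 5, 5, 6, 7, 8, 8, 9, 10, 10, 11]

N_eff = 9.7868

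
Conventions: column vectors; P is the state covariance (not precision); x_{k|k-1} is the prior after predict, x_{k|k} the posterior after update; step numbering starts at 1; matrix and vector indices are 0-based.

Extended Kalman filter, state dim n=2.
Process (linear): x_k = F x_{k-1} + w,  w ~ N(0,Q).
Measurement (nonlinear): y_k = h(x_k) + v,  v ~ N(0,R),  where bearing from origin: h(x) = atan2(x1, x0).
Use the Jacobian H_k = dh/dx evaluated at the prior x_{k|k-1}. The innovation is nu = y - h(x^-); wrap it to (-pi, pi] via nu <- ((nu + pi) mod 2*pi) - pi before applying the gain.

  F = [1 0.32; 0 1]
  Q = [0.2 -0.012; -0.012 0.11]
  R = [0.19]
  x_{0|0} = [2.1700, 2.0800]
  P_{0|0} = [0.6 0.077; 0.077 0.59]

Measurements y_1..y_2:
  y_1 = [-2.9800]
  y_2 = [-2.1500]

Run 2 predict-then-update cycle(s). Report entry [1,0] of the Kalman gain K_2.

K[1,0] = 0.1002

step 1: x^-=[2.8356, 2.0800]  P^-=[0.9097 0.2538; 0.2538 0.7000]  H_jac=[-0.1682 0.2293]  S=[0.2330]  K=[-0.4070; 0.5057]  nu=[2.6703]  x^+=[1.7489, 3.4305]  P^+=[0.8711 0.3017; 0.3017 0.6404]
step 2: x^-=[2.8466, 3.4305]  P^-=[1.3298 0.4947; 0.4947 0.7504]  H_jac=[-0.1726 0.1433]  S=[0.2206]  K=[-0.7195; 0.1002]  nu=[-3.0281]  x^+=[5.0255, 3.1270]  P^+=[1.2156 0.5106; 0.5106 0.7482]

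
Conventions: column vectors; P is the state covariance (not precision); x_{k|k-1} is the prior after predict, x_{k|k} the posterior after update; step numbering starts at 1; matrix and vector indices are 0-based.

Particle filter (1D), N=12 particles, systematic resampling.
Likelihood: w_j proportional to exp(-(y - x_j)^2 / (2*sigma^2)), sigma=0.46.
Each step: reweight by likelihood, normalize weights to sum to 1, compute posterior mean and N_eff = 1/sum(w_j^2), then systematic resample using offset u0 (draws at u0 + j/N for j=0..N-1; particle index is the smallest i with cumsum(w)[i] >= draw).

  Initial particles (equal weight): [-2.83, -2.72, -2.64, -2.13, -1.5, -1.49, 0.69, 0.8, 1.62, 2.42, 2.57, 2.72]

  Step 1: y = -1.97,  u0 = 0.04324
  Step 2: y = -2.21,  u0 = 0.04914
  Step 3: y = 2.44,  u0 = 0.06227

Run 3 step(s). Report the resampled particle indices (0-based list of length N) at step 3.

step 1: w=[0.0601, 0.0913, 0.1194, 0.3246, 0.2046, 0.2001, 0.0000, 0.0000, 0.0000, 0.0000, 0.0000, 0.0000]  mean=-2.0298  Neff=4.6850  idx=[0, 1, 2, 3, 3, 3, 3, 4, 4, 4, 5, 5]
step 2: w=[0.0574, 0.0769, 0.0919, 0.1401, 0.1401, 0.1401, 0.1401, 0.0432, 0.0432, 0.0432, 0.0418, 0.0418]  mean=-2.1272  Neff=9.4966  idx=[0, 1, 2, 3, 4, 4, 5, 5, 6, 7, 9, 11]
step 3: w=[0.0000, 0.0000, 0.0000, 0.0000, 0.0000, 0.0000, 0.0000, 0.0000, 0.0000, 0.3121, 0.3121, 0.3759]  mean=-1.4962  Neff=2.9758  idx=[9, 9, 9, 10, 10, 10, 10, 11, 11, 11, 11, 11]

resampled_idx = [9, 9, 9, 10, 10, 10, 10, 11, 11, 11, 11, 11]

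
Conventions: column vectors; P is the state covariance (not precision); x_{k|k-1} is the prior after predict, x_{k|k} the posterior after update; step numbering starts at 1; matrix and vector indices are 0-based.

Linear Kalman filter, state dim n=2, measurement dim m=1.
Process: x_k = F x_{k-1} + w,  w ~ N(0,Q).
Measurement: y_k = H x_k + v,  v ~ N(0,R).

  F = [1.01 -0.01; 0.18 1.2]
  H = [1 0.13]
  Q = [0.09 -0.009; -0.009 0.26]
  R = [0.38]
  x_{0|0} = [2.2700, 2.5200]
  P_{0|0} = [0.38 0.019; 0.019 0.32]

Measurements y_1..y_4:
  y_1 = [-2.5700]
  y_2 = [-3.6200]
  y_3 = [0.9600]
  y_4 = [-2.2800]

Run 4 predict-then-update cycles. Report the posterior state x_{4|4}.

step 1: x^-=[2.2675, 3.4326]  P^-=[0.4773 0.0792; 0.0792 0.7413]  S=[0.8904]  K=[0.5476; 0.1972]  nu=[-5.2837]  x^+=[-0.6258, 2.3905]  P^+=[0.2103 -0.0169; -0.0169 0.7067]
step 2: x^-=[-0.6560, 2.7560]  P^-=[0.3049 0.0003; 0.0003 1.2771]  S=[0.7066]  K=[0.4316; 0.2354]  nu=[-3.3223]  x^+=[-2.0899, 1.9741]  P^+=[0.1733 -0.0715; -0.0715 1.2380]
step 3: x^-=[-2.1305, 1.9927]  P^-=[0.2684 -0.0789; -0.0789 2.0174]  S=[0.6619]  K=[0.3899; 0.2770]  nu=[2.8315]  x^+=[-1.0265, 2.7771]  P^+=[0.1677 -0.1504; -0.1504 1.9666]
step 4: x^-=[-1.0645, 3.1478]  P^-=[0.2643 -0.1841; -0.1841 3.0324]  S=[0.6477]  K=[0.3711; 0.3244]  nu=[-1.6247]  x^+=[-1.6675, 2.6208]  P^+=[0.1751 -0.2621; -0.2621 2.9643]

x_post = [-1.6675, 2.6208]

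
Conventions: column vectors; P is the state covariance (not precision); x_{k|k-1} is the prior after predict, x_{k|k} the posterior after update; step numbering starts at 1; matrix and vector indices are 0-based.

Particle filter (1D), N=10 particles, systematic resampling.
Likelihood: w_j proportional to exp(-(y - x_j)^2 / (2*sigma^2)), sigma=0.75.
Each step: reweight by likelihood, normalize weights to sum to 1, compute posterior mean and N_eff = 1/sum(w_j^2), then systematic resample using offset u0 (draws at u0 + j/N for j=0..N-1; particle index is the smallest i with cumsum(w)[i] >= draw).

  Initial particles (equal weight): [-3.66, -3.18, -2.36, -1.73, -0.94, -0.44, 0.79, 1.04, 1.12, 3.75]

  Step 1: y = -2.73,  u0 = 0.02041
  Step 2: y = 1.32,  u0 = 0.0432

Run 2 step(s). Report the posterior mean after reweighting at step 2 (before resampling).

post_mean = -1.7512

step 1: w=[0.1741, 0.3137, 0.3325, 0.1544, 0.0218, 0.0036, 0.0000, 0.0000, 0.0000, 0.0000]  mean=-2.7085  Neff=3.7937  idx=[0, 0, 1, 1, 1, 2, 2, 2, 3, 3]
step 2: w=[0.0000, 0.0000, 0.0000, 0.0000, 0.0000, 0.0112, 0.0112, 0.0112, 0.4832, 0.4832]  mean=-1.7512  Neff=2.1395  idx=[8, 8, 8, 8, 8, 9, 9, 9, 9, 9]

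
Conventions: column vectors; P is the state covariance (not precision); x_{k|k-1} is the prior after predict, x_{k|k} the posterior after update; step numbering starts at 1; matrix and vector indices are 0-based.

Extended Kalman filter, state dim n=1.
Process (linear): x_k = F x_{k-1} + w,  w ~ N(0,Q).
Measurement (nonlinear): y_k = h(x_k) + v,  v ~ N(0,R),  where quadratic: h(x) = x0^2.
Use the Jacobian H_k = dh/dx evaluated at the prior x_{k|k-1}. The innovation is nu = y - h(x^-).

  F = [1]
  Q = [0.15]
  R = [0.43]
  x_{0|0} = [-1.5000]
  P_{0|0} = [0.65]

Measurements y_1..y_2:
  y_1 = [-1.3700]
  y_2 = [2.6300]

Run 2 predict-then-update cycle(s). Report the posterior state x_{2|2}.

step 1: x^-=[-1.5000]  P^-=[0.8000]  H_jac=[-3.0000]  S=[7.6300]  K=[-0.3145]  nu=[-3.6200]  x^+=[-0.3613]  P^+=[0.0451]
step 2: x^-=[-0.3613]  P^-=[0.1951]  H_jac=[-0.7227]  S=[0.5319]  K=[-0.2651]  nu=[2.4994]  x^+=[-1.0238]  P^+=[0.1577]

x_post = [-1.0238]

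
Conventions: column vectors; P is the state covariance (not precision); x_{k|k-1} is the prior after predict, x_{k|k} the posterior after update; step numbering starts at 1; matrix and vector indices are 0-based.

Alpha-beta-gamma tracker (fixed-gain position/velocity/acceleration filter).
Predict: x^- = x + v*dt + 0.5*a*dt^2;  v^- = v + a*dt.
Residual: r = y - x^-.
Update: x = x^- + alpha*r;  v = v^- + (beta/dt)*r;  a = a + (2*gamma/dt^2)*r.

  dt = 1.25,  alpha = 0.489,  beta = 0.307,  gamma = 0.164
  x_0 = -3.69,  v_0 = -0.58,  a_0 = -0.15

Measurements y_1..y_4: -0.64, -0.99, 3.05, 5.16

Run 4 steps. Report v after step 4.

step 1: x_pred=-4.5322  r=3.8922  x^+=-2.6289  v^+=0.1884  a^+=0.6670
step 2: x_pred=-1.8723  r=0.8823  x^+=-1.4408  v^+=1.2389  a^+=0.8522
step 3: x_pred=0.7736  r=2.2764  x^+=1.8868  v^+=2.8633  a^+=1.3301
step 4: x_pred=6.5050  r=-1.3450  x^+=5.8473  v^+=4.1956  a^+=1.0478

v_post = 4.1956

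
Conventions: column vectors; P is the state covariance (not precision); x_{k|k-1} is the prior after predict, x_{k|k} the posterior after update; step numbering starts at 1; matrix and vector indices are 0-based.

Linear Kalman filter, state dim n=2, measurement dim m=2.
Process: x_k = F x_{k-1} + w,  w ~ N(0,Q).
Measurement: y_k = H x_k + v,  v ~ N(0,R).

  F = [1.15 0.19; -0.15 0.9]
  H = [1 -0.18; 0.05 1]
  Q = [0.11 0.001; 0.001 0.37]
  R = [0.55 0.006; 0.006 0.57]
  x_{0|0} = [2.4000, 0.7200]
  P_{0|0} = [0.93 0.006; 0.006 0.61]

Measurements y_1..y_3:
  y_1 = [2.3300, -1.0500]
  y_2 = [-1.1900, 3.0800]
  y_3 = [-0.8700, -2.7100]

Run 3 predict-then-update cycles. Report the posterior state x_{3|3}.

step 1: x^-=[2.8968, 0.2880]  P^-=[1.3646 -0.0491; -0.0491 0.8834]  S=[1.9609 -0.1334; -0.1334 1.4519]  K=[0.7057 0.0780; -0.0652 0.6008]  nu=[-0.5150, -1.4828]  x^+=[2.4177, -0.5692]  P^+=[0.3938 0.0290; 0.0290 0.3406]
step 2: x^-=[2.6722, -0.8750]  P^-=[0.6558 0.0205; 0.0205 0.6469]  S=[1.2194 -0.0573; -0.0573 1.2206]  K=[0.5380 0.0689; -0.0538 0.5283]  nu=[-4.0196, 3.8213]  x^+=[0.7729, 1.3603]  P^+=[0.3013 0.0275; 0.0275 0.2994]
step 3: x^-=[1.1472, 1.1083]  P^-=[0.5313 0.0279; 0.0279 0.6119]  S=[1.0910 -0.0500; -0.0500 1.1860]  K=[0.4854 0.0663; -0.0518 0.5149]  nu=[-1.8178, -3.8757]  x^+=[0.0079, -0.7932]  P^+=[0.2722 0.0271; 0.0271 0.2918]

x_post = [0.0079, -0.7932]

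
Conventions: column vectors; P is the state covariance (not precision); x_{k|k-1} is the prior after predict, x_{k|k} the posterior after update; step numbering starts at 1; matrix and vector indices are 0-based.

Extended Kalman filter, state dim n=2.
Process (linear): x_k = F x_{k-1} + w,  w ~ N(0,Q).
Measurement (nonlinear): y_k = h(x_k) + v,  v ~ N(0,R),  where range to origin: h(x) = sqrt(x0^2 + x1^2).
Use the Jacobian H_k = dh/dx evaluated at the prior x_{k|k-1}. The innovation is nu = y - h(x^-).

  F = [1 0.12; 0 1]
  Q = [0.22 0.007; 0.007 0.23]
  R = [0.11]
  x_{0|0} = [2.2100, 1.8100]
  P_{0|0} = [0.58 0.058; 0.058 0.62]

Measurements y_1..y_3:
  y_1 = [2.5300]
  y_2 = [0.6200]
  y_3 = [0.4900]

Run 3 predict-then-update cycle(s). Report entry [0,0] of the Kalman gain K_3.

K[0,0] = 0.7045

step 1: x^-=[2.4272, 1.8100]  P^-=[0.8228 0.1394; 0.1394 0.8500]  H_jac=[0.8016 0.5978]  S=[1.0762]  K=[0.6904; 0.5760]  nu=[-0.4978]  x^+=[2.0835, 1.5233]  P^+=[0.3099 -0.2886; -0.2886 0.4929]
step 2: x^-=[2.2663, 1.5233]  P^-=[0.4678 -0.2224; -0.2224 0.7229]  H_jac=[0.8300 0.5578]  S=[0.4512]  K=[0.5854; 0.4847]  nu=[-2.1107]  x^+=[1.0307, 0.5003]  P^+=[0.3131 -0.3504; -0.3504 0.6169]
step 3: x^-=[1.0908, 0.5003]  P^-=[0.4579 -0.2694; -0.2694 0.8469]  H_jac=[0.9090 0.4169]  S=[0.4314]  K=[0.7045; 0.2509]  nu=[-0.7100]  x^+=[0.5905, 0.3222]  P^+=[0.2438 -0.3456; -0.3456 0.8198]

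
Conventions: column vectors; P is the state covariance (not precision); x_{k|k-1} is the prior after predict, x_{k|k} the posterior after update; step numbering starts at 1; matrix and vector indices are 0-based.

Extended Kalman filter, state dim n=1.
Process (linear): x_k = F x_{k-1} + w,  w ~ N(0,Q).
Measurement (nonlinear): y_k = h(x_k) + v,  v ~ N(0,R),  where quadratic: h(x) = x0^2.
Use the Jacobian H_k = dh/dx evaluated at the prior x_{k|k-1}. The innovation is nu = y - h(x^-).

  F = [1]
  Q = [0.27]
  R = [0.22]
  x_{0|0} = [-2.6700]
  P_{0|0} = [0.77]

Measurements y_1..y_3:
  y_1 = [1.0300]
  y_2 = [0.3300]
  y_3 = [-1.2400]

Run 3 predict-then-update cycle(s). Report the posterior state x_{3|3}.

step 1: x^-=[-2.6700]  P^-=[1.0400]  H_jac=[-5.3400]  S=[29.8762]  K=[-0.1859]  nu=[-6.0989]  x^+=[-1.5363]  P^+=[0.0077]
step 2: x^-=[-1.5363]  P^-=[0.2777]  H_jac=[-3.0726]  S=[2.8413]  K=[-0.3003]  nu=[-2.0302]  x^+=[-0.9267]  P^+=[0.0215]
step 3: x^-=[-0.9267]  P^-=[0.2915]  H_jac=[-1.8534]  S=[1.2213]  K=[-0.4424]  nu=[-2.0988]  x^+=[0.0017]  P^+=[0.0525]

x_post = [0.0017]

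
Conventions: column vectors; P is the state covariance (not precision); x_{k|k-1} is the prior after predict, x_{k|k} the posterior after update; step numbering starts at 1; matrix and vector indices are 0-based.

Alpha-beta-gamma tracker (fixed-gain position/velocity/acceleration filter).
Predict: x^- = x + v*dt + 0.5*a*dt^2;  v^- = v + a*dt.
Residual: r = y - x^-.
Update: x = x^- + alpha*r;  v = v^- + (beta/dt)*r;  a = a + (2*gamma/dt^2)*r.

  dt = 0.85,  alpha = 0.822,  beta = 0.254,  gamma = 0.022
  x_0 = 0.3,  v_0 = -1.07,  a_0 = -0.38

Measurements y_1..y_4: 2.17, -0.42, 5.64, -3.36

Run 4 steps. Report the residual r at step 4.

step 1: x_pred=-0.7468  r=2.9168  x^+=1.6508  v^+=-0.5214  a^+=-0.2024
step 2: x_pred=1.1345  r=-1.5545  x^+=-0.1433  v^+=-1.1579  a^+=-0.2970
step 3: x_pred=-1.2348  r=6.8748  x^+=4.4163  v^+=0.6439  a^+=0.1216
step 4: x_pred=5.0076  r=-8.3676  x^+=-1.8706  v^+=-1.7531  a^+=-0.3879

resid = -8.3676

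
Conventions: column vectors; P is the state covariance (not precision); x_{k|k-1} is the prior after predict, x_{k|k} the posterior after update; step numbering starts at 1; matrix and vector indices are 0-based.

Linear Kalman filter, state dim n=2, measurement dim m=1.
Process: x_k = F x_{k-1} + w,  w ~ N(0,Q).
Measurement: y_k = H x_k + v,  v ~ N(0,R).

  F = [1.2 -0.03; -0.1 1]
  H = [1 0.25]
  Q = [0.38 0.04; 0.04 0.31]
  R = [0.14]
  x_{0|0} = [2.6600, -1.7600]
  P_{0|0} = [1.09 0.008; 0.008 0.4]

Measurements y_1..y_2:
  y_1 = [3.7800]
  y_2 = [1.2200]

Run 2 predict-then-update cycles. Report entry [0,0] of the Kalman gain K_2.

step 1: x^-=[3.2448, -2.0260]  P^-=[1.9494 -0.0932; -0.0932 0.7193]  S=[2.0878]  K=[0.9226; 0.0415]  nu=[1.0417]  x^+=[4.2058, -1.9828]  P^+=[0.1724 -0.1731; -0.1731 0.7157]
step 2: x^-=[5.1065, -2.4033]  P^-=[0.6414 -0.2104; -0.2104 1.0621]  S=[0.7426]  K=[0.7929; 0.0742]  nu=[-3.2857]  x^+=[2.5012, -2.6471]  P^+=[0.1745 -0.2541; -0.2541 1.0580]

K[0,0] = 0.7929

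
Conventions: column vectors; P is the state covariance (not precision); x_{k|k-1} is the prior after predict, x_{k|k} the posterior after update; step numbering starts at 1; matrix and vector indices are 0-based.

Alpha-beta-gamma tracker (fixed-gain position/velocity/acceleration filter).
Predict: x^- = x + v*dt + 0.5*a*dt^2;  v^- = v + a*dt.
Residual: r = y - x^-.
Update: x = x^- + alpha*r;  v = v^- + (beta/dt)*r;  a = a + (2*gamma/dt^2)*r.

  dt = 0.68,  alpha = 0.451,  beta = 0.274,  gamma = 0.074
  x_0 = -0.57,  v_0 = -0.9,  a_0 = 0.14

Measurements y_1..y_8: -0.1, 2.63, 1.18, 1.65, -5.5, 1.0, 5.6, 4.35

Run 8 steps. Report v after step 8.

step 1: x_pred=-1.1496  r=1.0496  x^+=-0.6762  v^+=-0.3819  a^+=0.4760
step 2: x_pred=-0.8259  r=3.4559  x^+=0.7327  v^+=1.3343  a^+=1.5821
step 3: x_pred=2.0058  r=-0.8258  x^+=1.6334  v^+=2.0774  a^+=1.3178
step 4: x_pred=3.3506  r=-1.7006  x^+=2.5837  v^+=2.2882  a^+=0.7734
step 5: x_pred=4.3184  r=-9.8184  x^+=-0.1097  v^+=-1.1422  a^+=-2.3691
step 6: x_pred=-1.4341  r=2.4341  x^+=-0.3363  v^+=-1.7724  a^+=-1.5901
step 7: x_pred=-1.9092  r=7.5092  x^+=1.4775  v^+=0.1721  a^+=0.8134
step 8: x_pred=1.7826  r=2.5674  x^+=2.9405  v^+=1.7598  a^+=1.6351

v_post = 1.7598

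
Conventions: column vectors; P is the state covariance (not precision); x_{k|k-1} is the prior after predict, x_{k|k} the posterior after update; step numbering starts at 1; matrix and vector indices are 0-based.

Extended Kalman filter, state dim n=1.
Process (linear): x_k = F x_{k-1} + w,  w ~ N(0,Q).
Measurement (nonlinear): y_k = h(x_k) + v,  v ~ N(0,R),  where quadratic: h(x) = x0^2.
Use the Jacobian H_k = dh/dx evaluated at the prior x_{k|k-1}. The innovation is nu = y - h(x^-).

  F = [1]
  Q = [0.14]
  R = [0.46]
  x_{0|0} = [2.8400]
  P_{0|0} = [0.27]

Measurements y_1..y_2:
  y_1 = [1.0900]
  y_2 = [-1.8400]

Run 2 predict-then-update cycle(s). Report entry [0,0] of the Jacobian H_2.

step 1: x^-=[2.8400]  P^-=[0.4100]  H_jac=[5.6800]  S=[13.6876]  K=[0.1701]  nu=[-6.9756]  x^+=[1.6532]  P^+=[0.0138]
step 2: x^-=[1.6532]  P^-=[0.1538]  H_jac=[3.3063]  S=[2.1411]  K=[0.2375]  nu=[-4.5730]  x^+=[0.5672]  P^+=[0.0330]

H_jac[0,0] = 3.3063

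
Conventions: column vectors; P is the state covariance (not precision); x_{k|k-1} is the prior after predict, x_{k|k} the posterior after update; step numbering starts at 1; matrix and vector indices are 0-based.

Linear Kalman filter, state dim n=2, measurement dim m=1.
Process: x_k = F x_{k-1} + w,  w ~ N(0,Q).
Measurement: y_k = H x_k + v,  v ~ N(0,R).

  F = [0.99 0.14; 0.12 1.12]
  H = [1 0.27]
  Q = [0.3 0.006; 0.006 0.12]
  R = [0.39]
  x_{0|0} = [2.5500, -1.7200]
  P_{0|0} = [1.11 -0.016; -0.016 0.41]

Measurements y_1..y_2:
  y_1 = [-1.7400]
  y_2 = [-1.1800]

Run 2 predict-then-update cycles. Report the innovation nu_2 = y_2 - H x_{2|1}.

step 1: x^-=[2.2837, -1.6204]  P^-=[1.3915 0.1841; 0.1841 0.6460]  S=[1.9280]  K=[0.7475; 0.1860]  nu=[-3.5862]  x^+=[-0.3970, -2.2873]  P^+=[0.3142 -0.0839; -0.0839 0.5793]
step 2: x^-=[-0.7133, -2.6095]  P^-=[0.5960 0.0397; 0.0397 0.8287]  S=[1.0679]  K=[0.5682; 0.2467]  nu=[0.2378]  x^+=[-0.5781, -2.5508]  P^+=[0.2513 -0.1100; -0.1100 0.7636]

innov = [0.2378]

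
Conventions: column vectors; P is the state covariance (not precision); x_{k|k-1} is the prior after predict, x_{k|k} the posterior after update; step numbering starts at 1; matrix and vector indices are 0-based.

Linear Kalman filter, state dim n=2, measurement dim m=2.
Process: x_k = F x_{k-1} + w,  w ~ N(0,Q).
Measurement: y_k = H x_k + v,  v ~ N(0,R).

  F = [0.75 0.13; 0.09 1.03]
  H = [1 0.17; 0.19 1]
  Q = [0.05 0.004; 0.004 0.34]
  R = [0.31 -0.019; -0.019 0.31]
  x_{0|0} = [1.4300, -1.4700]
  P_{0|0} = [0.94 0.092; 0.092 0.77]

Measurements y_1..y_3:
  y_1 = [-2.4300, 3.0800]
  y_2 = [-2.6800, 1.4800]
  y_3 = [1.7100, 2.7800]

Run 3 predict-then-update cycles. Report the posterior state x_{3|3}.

step 1: x^-=[0.8814, -1.3854]  P^-=[0.6097 0.2427; 0.2427 1.1816]  S=[1.0364 0.5482; 0.5482 1.6058]  K=[0.6224 0.0108; 0.0288 0.7547]  nu=[-3.0759, 4.2979]  x^+=[-0.9868, 1.7699]  P^+=[0.2007 -0.0466; -0.0466 0.2423]
step 2: x^-=[-0.5100, 1.7341]  P^-=[0.1579 0.0134; 0.0134 0.5900]  S=[0.4895 0.1252; 0.1252 0.9108]  K=[0.3265 0.0028; 0.0684 0.6412]  nu=[-2.4648, -0.1572]  x^+=[-1.3152, 1.4647]  P^+=[0.1055 -0.0254; -0.0254 0.2023]
step 3: x^-=[-0.7959, 1.3903]  P^-=[0.1078 0.0183; 0.0183 0.5508]  S=[0.4399 0.1140; 0.1140 0.8716]  K=[0.2490 0.0119; 0.0928 0.6237]  nu=[2.2696, 1.5409]  x^+=[-0.2124, 2.5621]  P^+=[0.0797 -0.0162; -0.0162 0.1947]

x_post = [-0.2124, 2.5621]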